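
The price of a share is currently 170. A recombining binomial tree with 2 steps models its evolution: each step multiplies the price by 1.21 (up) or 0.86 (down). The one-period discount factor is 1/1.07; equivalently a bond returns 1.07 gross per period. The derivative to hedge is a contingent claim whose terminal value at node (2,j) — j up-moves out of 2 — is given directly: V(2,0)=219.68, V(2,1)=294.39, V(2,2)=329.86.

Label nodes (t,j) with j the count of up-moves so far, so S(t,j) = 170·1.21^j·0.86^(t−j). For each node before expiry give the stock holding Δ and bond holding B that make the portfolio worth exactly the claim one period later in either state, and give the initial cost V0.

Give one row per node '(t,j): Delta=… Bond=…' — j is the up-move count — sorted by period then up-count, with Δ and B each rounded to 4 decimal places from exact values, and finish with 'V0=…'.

Since d<R<u, set p* = (R−d)/(u−d) = 0.6000; price each node as the discounted p*-expectation of its children.
Terminal values V(2,·): V(2,0)=219.6800, V(2,1)=294.3900, V(2,2)=329.8600
Node (1,0) S=146.2000: V=(p*·294.3900+(1−p*)·219.6800)/1.07=247.2019; Δ=(294.3900−219.6800)/(176.9020−125.7320)=1.4600; B=V−Δ·S=33.7447
Node (1,1) S=205.7000: V=(p*·329.8600+(1−p*)·294.3900)/1.07=295.0206; Δ=(329.8600−294.3900)/(248.8970−176.9020)=0.4927; B=V−Δ·S=193.6777
Node (0,0) S=170.0000: V=(p*·295.0206+(1−p*)·247.2019)/1.07=257.8440; Δ=(295.0206−247.2019)/(205.7000−146.2000)=0.8037; B=V−Δ·S=121.2192
Root portfolio cost Δ·170+B reproduces V0=257.8440.

(0,0): Delta=0.8037 Bond=121.2192
(1,0): Delta=1.4600 Bond=33.7447
(1,1): Delta=0.4927 Bond=193.6777
V0=257.8440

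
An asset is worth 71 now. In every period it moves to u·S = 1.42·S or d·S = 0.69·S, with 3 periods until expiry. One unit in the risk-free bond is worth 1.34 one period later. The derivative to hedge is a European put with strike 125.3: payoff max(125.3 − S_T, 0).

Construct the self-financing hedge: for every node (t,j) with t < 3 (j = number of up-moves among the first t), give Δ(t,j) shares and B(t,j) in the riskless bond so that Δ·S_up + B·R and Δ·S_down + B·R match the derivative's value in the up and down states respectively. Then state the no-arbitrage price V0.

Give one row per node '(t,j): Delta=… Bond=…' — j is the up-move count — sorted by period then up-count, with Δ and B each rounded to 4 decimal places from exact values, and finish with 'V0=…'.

Risk-neutral probability p* = (R−d)/(u−d) = (1.34−0.69)/(1.42−0.69) = 0.8904.
Terminal payoffs: V(3,0)=101.9759, V(3,1)=77.2996, V(3,2)=26.5166, V(3,3)=0.0000
  t=2,j=0: stock 33.8031 → up 48.0004 (V=77.2996), down 23.3241 (V=101.9759). Price 59.7044; hedge Δ=-1.0000, bond B=93.5075.
  t=2,j=1: stock 69.5658 → up 98.7834 (V=26.5166), down 48.0004 (V=77.2996). Price 23.9417; hedge Δ=-1.0000, bond B=93.5075.
  t=2,j=2: stock 143.1644 → up 203.2934 (V=0.0000), down 98.7834 (V=26.5166). Price 2.1686; hedge Δ=-0.2537, bond B=38.4927.
  t=1,j=0: stock 48.9900 → up 69.5658 (V=23.9417), down 33.8031 (V=59.7044). Price 20.7917; hedge Δ=-1.0000, bond B=69.7817.
  t=1,j=1: stock 100.8200 → up 143.1644 (V=2.1686), down 69.5658 (V=23.9417). Price 3.3990; hedge Δ=-0.2958, bond B=33.2251.
  t=0,j=0: stock 71.0000 → up 100.8200 (V=3.3990), down 48.9900 (V=20.7917). Price 3.9590; hedge Δ=-0.3356, bond B=27.7846.
Check: Δ(0,0)·S0 + B(0,0) = 3.9590 = V0.

(0,0): Delta=-0.3356 Bond=27.7846
(1,0): Delta=-1.0000 Bond=69.7817
(1,1): Delta=-0.2958 Bond=33.2251
(2,0): Delta=-1.0000 Bond=93.5075
(2,1): Delta=-1.0000 Bond=93.5075
(2,2): Delta=-0.2537 Bond=38.4927
V0=3.9590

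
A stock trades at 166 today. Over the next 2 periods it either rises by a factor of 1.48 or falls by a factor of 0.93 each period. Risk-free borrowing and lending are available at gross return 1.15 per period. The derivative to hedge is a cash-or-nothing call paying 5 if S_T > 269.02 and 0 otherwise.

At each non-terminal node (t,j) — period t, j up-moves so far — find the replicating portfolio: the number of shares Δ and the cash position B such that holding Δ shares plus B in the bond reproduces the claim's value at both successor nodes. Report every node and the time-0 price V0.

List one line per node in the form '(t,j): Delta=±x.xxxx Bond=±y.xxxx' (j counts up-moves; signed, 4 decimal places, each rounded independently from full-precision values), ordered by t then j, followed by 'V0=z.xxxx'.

The replicating-portfolio and risk-neutral prices coincide; use p* = (1.15−0.93)/(1.48−0.93) = 0.4000 for the latter.
Payoff layer (t=2): V(2,0)=0.0000, V(2,1)=0.0000, V(2,2)=5.0000
Node (1,0) S=154.3800: V=(p*·0.0000+(1−p*)·0.0000)/1.15=0.0000; Δ=(0.0000−0.0000)/(228.4824−143.5734)=0.0000; B=V−Δ·S=0.0000
Node (1,1) S=245.6800: V=(p*·5.0000+(1−p*)·0.0000)/1.15=1.7391; Δ=(5.0000−0.0000)/(363.6064−228.4824)=0.0370; B=V−Δ·S=-7.3518
Node (0,0) S=166.0000: V=(p*·1.7391+(1−p*)·0.0000)/1.15=0.6049; Δ=(1.7391−0.0000)/(245.6800−154.3800)=0.0190; B=V−Δ·S=-2.5571
The time-0 hedge costs 0.6049, which is the no-arbitrage price.

(0,0): Delta=0.0190 Bond=-2.5571
(1,0): Delta=0.0000 Bond=0.0000
(1,1): Delta=0.0370 Bond=-7.3518
V0=0.6049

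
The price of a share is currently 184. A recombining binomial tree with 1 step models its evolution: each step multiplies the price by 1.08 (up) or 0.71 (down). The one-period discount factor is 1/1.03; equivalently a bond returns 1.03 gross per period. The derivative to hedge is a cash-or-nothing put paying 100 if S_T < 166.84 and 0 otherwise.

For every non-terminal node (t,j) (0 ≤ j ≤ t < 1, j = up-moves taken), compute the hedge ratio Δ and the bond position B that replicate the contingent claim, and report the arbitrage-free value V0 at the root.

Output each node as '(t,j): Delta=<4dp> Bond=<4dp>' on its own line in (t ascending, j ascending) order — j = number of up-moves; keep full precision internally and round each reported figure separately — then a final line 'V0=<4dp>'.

(0,0): Delta=-1.4689 Bond=283.3902
V0=13.1199

Risk-neutral probability p* = (R−d)/(u−d) = (1.03−0.71)/(1.08−0.71) = 0.8649.
At expiry t=1: V(1,0)=100.0000, V(1,1)=0.0000
Node (0,0) S=184.0000: V=(p*·0.0000+(1−p*)·100.0000)/1.03=13.1199; Δ=(0.0000−100.0000)/(198.7200−130.6400)=-1.4689; B=V−Δ·S=283.3902
Check: Δ(0,0)·S0 + B(0,0) = 13.1199 = V0.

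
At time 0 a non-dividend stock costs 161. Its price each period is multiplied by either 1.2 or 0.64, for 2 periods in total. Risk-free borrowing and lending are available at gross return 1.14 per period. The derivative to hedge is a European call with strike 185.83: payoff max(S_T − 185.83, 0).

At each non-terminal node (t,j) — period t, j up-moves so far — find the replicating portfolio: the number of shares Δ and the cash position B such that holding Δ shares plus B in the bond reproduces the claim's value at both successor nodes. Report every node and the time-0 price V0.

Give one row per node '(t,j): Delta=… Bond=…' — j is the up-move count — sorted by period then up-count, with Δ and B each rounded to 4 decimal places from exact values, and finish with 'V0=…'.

(0,0): Delta=0.3997 Bond=-36.1257
(1,0): Delta=0.0000 Bond=0.0000
(1,1): Delta=0.4253 Bond=-46.1253
V0=28.2232

No-arbitrage ⇒ martingale measure with p* = (R−d)/(u−d) = 0.8929.
Payoff layer (t=2): V(2,0)=0.0000, V(2,1)=0.0000, V(2,2)=46.0100
(1,0): S=103.0400. Δ = (V_up−V_dn)/(S_up−S_dn) = (0.0000−0.0000)/(123.6480−65.9456) = 0.0000. V = [p*·0.0000 + (1−p*)·0.0000]/1.14 = 0.0000. B = V − Δ·S = 0.0000.
(1,1): S=193.2000. Δ = (V_up−V_dn)/(S_up−S_dn) = (46.0100−0.0000)/(231.8400−123.6480) = 0.4253. V = [p*·46.0100 + (1−p*)·0.0000]/1.14 = 36.0354. B = V − Δ·S = -46.1253.
(0,0): S=161.0000. Δ = (V_up−V_dn)/(S_up−S_dn) = (36.0354−0.0000)/(193.2000−103.0400) = 0.3997. V = [p*·36.0354 + (1−p*)·0.0000]/1.14 = 28.2232. B = V − Δ·S = -36.1257.
The time-0 hedge costs 28.2232, which is the no-arbitrage price.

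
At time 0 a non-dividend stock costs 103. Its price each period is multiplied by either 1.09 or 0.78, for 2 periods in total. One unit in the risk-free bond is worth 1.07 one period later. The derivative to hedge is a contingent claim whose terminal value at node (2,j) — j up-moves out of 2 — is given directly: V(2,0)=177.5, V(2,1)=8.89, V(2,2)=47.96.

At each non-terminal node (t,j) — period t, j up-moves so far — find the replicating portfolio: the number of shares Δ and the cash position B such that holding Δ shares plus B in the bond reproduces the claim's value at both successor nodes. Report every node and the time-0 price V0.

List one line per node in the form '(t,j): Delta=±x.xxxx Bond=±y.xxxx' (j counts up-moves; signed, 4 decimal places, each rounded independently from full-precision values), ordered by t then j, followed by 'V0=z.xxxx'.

(0,0): Delta=0.7514 Bond=-39.1512
(1,0): Delta=-6.7700 Bond=562.3781
(1,1): Delta=1.1226 Bond=-83.5656
V0=38.2419

No-arbitrage ⇒ martingale measure with p* = (R−d)/(u−d) = 0.9355.
Terminal payoffs: V(2,0)=177.5000, V(2,1)=8.8900, V(2,2)=47.9600
  t=1,j=0: stock 80.3400 → up 87.5706 (V=8.8900), down 62.6652 (V=177.5000). Price 18.4748; hedge Δ=-6.7700, bond B=562.3781.
  t=1,j=1: stock 112.2700 → up 122.3743 (V=47.9600), down 87.5706 (V=8.8900). Price 42.4667; hedge Δ=1.1226, bond B=-83.5656.
  t=0,j=0: stock 103.0000 → up 112.2700 (V=42.4667), down 80.3400 (V=18.4748). Price 38.2419; hedge Δ=0.7514, bond B=-39.1512.
Root portfolio cost Δ·103+B reproduces V0=38.2419.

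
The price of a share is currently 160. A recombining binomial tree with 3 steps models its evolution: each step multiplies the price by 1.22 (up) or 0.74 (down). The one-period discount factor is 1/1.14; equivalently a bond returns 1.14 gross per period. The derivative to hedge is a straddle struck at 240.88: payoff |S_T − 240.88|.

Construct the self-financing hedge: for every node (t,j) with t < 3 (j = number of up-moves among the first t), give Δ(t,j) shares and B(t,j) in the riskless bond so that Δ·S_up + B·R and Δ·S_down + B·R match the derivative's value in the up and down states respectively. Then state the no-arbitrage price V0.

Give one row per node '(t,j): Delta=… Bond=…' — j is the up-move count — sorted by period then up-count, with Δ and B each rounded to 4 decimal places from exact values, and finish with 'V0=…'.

No-arbitrage ⇒ martingale measure with p* = (R−d)/(u−d) = 0.8333.
Payoff layer (t=3): V(3,0)=176.0442, V(3,1)=133.9885, V(3,2)=64.6534, V(3,3)=49.6557
Node (2,0) S=87.6160: V=(p*·133.9885+(1−p*)·176.0442)/1.14=123.6822; Δ=(133.9885−176.0442)/(106.8915−64.8358)=-1.0000; B=V−Δ·S=211.2982
Node (2,1) S=144.4480: V=(p*·64.6534+(1−p*)·133.9885)/1.14=66.8502; Δ=(64.6534−133.9885)/(176.2266−106.8915)=-1.0000; B=V−Δ·S=211.2982
Node (2,2) S=238.1440: V=(p*·49.6557+(1−p*)·64.6534)/1.14=45.7503; Δ=(49.6557−64.6534)/(290.5357−176.2266)=-0.1312; B=V−Δ·S=76.9956
Node (1,0) S=118.4000: V=(p*·66.8502+(1−p*)·123.6822)/1.14=66.9493; Δ=(66.8502−123.6822)/(144.4480−87.6160)=-1.0000; B=V−Δ·S=185.3493
Node (1,1) S=195.2000: V=(p*·45.7503+(1−p*)·66.8502)/1.14=43.2166; Δ=(45.7503−66.8502)/(238.1440−144.4480)=-0.2252; B=V−Δ·S=87.1749
Node (0,0) S=160.0000: V=(p*·43.2166+(1−p*)·66.9493)/1.14=41.3790; Δ=(43.2166−66.9493)/(195.2000−118.4000)=-0.3090; B=V−Δ·S=90.8222
Each (Δ,B) replicates both successor values, so the strategy is self-financing and V0 is arbitrage-free.

(0,0): Delta=-0.3090 Bond=90.8222
(1,0): Delta=-1.0000 Bond=185.3493
(1,1): Delta=-0.2252 Bond=87.1749
(2,0): Delta=-1.0000 Bond=211.2982
(2,1): Delta=-1.0000 Bond=211.2982
(2,2): Delta=-0.1312 Bond=76.9956
V0=41.3790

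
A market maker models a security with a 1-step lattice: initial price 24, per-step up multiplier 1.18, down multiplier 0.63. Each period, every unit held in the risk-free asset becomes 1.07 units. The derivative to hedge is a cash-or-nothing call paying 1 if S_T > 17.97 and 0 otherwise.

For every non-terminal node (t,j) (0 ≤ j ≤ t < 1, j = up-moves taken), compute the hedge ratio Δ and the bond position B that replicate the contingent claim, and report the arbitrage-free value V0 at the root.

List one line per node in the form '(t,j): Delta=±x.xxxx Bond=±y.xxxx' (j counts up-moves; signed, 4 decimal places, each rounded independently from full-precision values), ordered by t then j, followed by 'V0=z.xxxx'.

(0,0): Delta=0.0758 Bond=-1.0705
V0=0.7477

Under the risk-neutral measure, an up-move has probability p* = (R−d)/(u−d) = 0.8000 and values discount at R = 1.07.
Terminal payoffs: V(1,0)=0.0000, V(1,1)=1.0000
Node (0,0) S=24.0000: V=(p*·1.0000+(1−p*)·0.0000)/1.07=0.7477; Δ=(1.0000−0.0000)/(28.3200−15.1200)=0.0758; B=V−Δ·S=-1.0705
Each (Δ,B) replicates both successor values, so the strategy is self-financing and V0 is arbitrage-free.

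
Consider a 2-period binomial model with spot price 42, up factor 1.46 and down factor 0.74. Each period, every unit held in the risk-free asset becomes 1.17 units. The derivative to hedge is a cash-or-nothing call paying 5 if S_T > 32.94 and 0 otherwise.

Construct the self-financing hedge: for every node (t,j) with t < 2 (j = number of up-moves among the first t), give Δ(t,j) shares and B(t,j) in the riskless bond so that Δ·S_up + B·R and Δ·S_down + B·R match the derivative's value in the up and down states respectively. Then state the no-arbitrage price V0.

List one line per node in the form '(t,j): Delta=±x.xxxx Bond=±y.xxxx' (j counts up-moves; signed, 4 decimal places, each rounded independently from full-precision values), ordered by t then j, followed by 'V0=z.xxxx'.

No-arbitrage ⇒ martingale measure with p* = (R−d)/(u−d) = 0.5972.
Payoff layer (t=2): V(2,0)=0.0000, V(2,1)=5.0000, V(2,2)=5.0000
(1,0): S=31.0800. Δ = (V_up−V_dn)/(S_up−S_dn) = (5.0000−0.0000)/(45.3768−22.9992) = 0.2234. V = [p*·5.0000 + (1−p*)·0.0000]/1.17 = 2.5522. B = V − Δ·S = -4.3922.
(1,1): S=61.3200. Δ = (V_up−V_dn)/(S_up−S_dn) = (5.0000−5.0000)/(89.5272−45.3768) = 0.0000. V = [p*·5.0000 + (1−p*)·5.0000]/1.17 = 4.2735. B = V − Δ·S = 4.2735.
(0,0): S=42.0000. Δ = (V_up−V_dn)/(S_up−S_dn) = (4.2735−2.5522)/(61.3200−31.0800) = 0.0569. V = [p*·4.2735 + (1−p*)·2.5522]/1.17 = 3.0600. B = V − Δ·S = 0.6694.
Each (Δ,B) replicates both successor values, so the strategy is self-financing and V0 is arbitrage-free.

(0,0): Delta=0.0569 Bond=0.6694
(1,0): Delta=0.2234 Bond=-4.3922
(1,1): Delta=0.0000 Bond=4.2735
V0=3.0600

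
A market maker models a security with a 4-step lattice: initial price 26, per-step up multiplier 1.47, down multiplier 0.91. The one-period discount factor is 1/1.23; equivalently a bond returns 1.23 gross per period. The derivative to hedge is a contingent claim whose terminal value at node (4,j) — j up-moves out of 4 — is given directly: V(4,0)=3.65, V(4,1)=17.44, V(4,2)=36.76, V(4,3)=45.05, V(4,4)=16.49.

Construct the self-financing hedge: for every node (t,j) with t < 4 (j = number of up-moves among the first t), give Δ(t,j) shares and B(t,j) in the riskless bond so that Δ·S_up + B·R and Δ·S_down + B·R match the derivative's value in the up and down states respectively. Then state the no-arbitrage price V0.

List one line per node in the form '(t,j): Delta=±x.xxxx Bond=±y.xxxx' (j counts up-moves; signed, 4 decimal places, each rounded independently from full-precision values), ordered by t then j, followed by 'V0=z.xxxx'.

(0,0): Delta=0.1964 Bond=9.1626
(1,0): Delta=0.7335 Bond=-1.4381
(1,1): Delta=-0.0530 Bond=20.8011
(2,0): Delta=1.1429 Bond=-10.5848
(2,1): Delta=0.5434 Bond=4.8431
(2,2): Delta=-0.3299 Bond=41.1420
(3,0): Delta=1.2568 Bond=-15.2510
(3,1): Delta=1.0900 Bond=-11.3455
(3,2): Delta=0.2895 Bond=18.9339
(3,3): Delta=-0.6175 Bond=74.3577
V0=14.2679

No-arbitrage ⇒ martingale measure with p* = (R−d)/(u−d) = 0.5714.
Terminal payoffs: V(4,0)=3.6500, V(4,1)=17.4400, V(4,2)=36.7600, V(4,3)=45.0500, V(4,4)=16.4900
(3,0): S=19.5928. Δ = (V_up−V_dn)/(S_up−S_dn) = (17.4400−3.6500)/(28.8015−17.8295) = 1.2568. V = [p*·17.4400 + (1−p*)·3.6500]/1.23 = 9.3740. B = V − Δ·S = -15.2510.
(3,1): S=31.6500. Δ = (V_up−V_dn)/(S_up−S_dn) = (36.7600−17.4400)/(46.5255−28.8015) = 1.0900. V = [p*·36.7600 + (1−p*)·17.4400]/1.23 = 23.1545. B = V − Δ·S = -11.3455.
(3,2): S=51.1269. Δ = (V_up−V_dn)/(S_up−S_dn) = (45.0500−36.7600)/(75.1565−46.5255) = 0.2895. V = [p*·45.0500 + (1−p*)·36.7600]/1.23 = 33.7375. B = V − Δ·S = 18.9339.
(3,3): S=82.5896. Δ = (V_up−V_dn)/(S_up−S_dn) = (16.4900−45.0500)/(121.4067−75.1565) = -0.6175. V = [p*·16.4900 + (1−p*)·45.0500]/1.23 = 23.3577. B = V − Δ·S = 74.3577.
(2,0): S=21.5306. Δ = (V_up−V_dn)/(S_up−S_dn) = (23.1545−9.3740)/(31.6500−19.5928) = 1.1429. V = [p*·23.1545 + (1−p*)·9.3740]/1.23 = 14.0232. B = V − Δ·S = -10.5848.
(2,1): S=34.7802. Δ = (V_up−V_dn)/(S_up−S_dn) = (33.7375−23.1545)/(51.1269−31.6500) = 0.5434. V = [p*·33.7375 + (1−p*)·23.1545]/1.23 = 23.7414. B = V − Δ·S = 4.8431.
(2,2): S=56.1834. Δ = (V_up−V_dn)/(S_up−S_dn) = (23.3577−33.7375)/(82.5896−51.1269) = -0.3299. V = [p*·23.3577 + (1−p*)·33.7375]/1.23 = 22.6067. B = V − Δ·S = 41.1420.
(1,0): S=23.6600. Δ = (V_up−V_dn)/(S_up−S_dn) = (23.7414−14.0232)/(34.7802−21.5306) = 0.7335. V = [p*·23.7414 + (1−p*)·14.0232]/1.23 = 15.9158. B = V − Δ·S = -1.4381.
(1,1): S=38.2200. Δ = (V_up−V_dn)/(S_up−S_dn) = (22.6067−23.7414)/(56.1834−34.7802) = -0.0530. V = [p*·22.6067 + (1−p*)·23.7414]/1.23 = 18.7748. B = V − Δ·S = 20.8011.
(0,0): S=26.0000. Δ = (V_up−V_dn)/(S_up−S_dn) = (18.7748−15.9158)/(38.2200−23.6600) = 0.1964. V = [p*·18.7748 + (1−p*)·15.9158]/1.23 = 14.2679. B = V − Δ·S = 9.1626.
Self-financing check: at every node Δ·S+B equals the discounted successor values.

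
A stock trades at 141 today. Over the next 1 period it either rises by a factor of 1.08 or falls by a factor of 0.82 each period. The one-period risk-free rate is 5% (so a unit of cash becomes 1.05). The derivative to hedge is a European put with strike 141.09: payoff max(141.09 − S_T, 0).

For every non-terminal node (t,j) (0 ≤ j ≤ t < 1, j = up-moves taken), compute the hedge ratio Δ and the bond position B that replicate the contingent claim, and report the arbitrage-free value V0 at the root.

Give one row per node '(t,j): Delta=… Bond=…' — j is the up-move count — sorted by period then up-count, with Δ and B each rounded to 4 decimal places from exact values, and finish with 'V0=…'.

(0,0): Delta=-0.6948 Bond=100.7604
V0=2.7989

Risk-neutral probability p* = (R−d)/(u−d) = (1.05−0.82)/(1.08−0.82) = 0.8846.
At expiry t=1: V(1,0)=25.4700, V(1,1)=0.0000
Node (0,0) S=141.0000: V=(p*·0.0000+(1−p*)·25.4700)/1.05=2.7989; Δ=(0.0000−25.4700)/(152.2800−115.6200)=-0.6948; B=V−Δ·S=100.7604
Each (Δ,B) replicates both successor values, so the strategy is self-financing and V0 is arbitrage-free.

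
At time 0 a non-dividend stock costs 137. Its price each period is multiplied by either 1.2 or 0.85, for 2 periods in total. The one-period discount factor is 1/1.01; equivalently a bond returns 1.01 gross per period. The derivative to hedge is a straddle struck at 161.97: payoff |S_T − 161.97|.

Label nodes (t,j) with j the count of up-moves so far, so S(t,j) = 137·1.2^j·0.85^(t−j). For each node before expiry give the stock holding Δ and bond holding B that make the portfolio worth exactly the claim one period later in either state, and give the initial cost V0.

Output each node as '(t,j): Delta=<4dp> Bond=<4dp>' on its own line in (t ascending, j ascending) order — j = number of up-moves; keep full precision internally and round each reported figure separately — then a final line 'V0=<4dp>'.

Since d<R<u, set p* = (R−d)/(u−d) = 0.4571; price each node as the discounted p*-expectation of its children.
Terminal payoffs: V(2,0)=62.9875, V(2,1)=22.2300, V(2,2)=35.3100
(1,0): S=116.4500. Δ = (V_up−V_dn)/(S_up−S_dn) = (22.2300−62.9875)/(139.7400−98.9825) = -1.0000. V = [p*·22.2300 + (1−p*)·62.9875]/1.01 = 43.9163. B = V − Δ·S = 160.3663.
(1,1): S=164.4000. Δ = (V_up−V_dn)/(S_up−S_dn) = (35.3100−22.2300)/(197.2800−139.7400) = 0.2273. V = [p*·35.3100 + (1−p*)·22.2300]/1.01 = 27.9301. B = V − Δ·S = -9.4413.
(0,0): S=137.0000. Δ = (V_up−V_dn)/(S_up−S_dn) = (27.9301−43.9163)/(164.4000−116.4500) = -0.3334. V = [p*·27.9301 + (1−p*)·43.9163]/1.01 = 36.2459. B = V − Δ·S = 81.9208.
Each (Δ,B) replicates both successor values, so the strategy is self-financing and V0 is arbitrage-free.

(0,0): Delta=-0.3334 Bond=81.9208
(1,0): Delta=-1.0000 Bond=160.3663
(1,1): Delta=0.2273 Bond=-9.4413
V0=36.2459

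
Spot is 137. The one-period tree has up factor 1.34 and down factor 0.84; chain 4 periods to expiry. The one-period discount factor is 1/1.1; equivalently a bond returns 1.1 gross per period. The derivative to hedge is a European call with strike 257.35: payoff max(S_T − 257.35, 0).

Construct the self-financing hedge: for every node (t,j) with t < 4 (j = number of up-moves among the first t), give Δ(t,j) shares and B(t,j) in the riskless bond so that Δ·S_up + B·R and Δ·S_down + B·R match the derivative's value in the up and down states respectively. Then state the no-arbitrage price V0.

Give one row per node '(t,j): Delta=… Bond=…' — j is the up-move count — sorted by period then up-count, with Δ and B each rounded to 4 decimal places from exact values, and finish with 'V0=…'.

(0,0): Delta=0.3377 Bond=-33.4475
(1,0): Delta=0.0759 Bond=-6.6705
(1,1): Delta=0.4891 Bond=-64.5969
(2,0): Delta=0.0000 Bond=0.0000
(2,1): Delta=0.1198 Bond=-14.1108
(2,2): Delta=0.7028 Bond=-123.6220
(3,0): Delta=0.0000 Bond=0.0000
(3,1): Delta=0.0000 Bond=0.0000
(3,2): Delta=0.1892 Bond=-29.8497
(3,3): Delta=1.0000 Bond=-233.9545
V0=12.8108

Risk-neutral probability p* = (R−d)/(u−d) = (1.1−0.84)/(1.34−0.84) = 0.5200.
Payoff layer (t=4): V(4,0)=0.0000, V(4,1)=0.0000, V(4,2)=0.0000, V(4,3)=19.5444, V(4,4)=184.3626
(3,0): S=81.2004. Δ = (V_up−V_dn)/(S_up−S_dn) = (0.0000−0.0000)/(108.8086−68.2084) = 0.0000. V = [p*·0.0000 + (1−p*)·0.0000]/1.1 = 0.0000. B = V − Δ·S = 0.0000.
(3,1): S=129.5340. Δ = (V_up−V_dn)/(S_up−S_dn) = (0.0000−0.0000)/(173.5756−108.8086) = 0.0000. V = [p*·0.0000 + (1−p*)·0.0000]/1.1 = 0.0000. B = V − Δ·S = 0.0000.
(3,2): S=206.6376. Δ = (V_up−V_dn)/(S_up−S_dn) = (19.5444−0.0000)/(276.8944−173.5756) = 0.1892. V = [p*·19.5444 + (1−p*)·0.0000]/1.1 = 9.2392. B = V − Δ·S = -29.8497.
(3,3): S=329.6362. Δ = (V_up−V_dn)/(S_up−S_dn) = (184.3626−19.5444)/(441.7126−276.8944) = 1.0000. V = [p*·184.3626 + (1−p*)·19.5444]/1.1 = 95.6817. B = V − Δ·S = -233.9545.
(2,0): S=96.6672. Δ = (V_up−V_dn)/(S_up−S_dn) = (0.0000−0.0000)/(129.5340−81.2004) = 0.0000. V = [p*·0.0000 + (1−p*)·0.0000]/1.1 = 0.0000. B = V − Δ·S = 0.0000.
(2,1): S=154.2072. Δ = (V_up−V_dn)/(S_up−S_dn) = (9.2392−0.0000)/(206.6376−129.5340) = 0.1198. V = [p*·9.2392 + (1−p*)·0.0000]/1.1 = 4.3676. B = V − Δ·S = -14.1108.
(2,2): S=245.9972. Δ = (V_up−V_dn)/(S_up−S_dn) = (95.6817−9.2392)/(329.6362−206.6376) = 0.7028. V = [p*·95.6817 + (1−p*)·9.2392]/1.1 = 49.2630. B = V − Δ·S = -123.6220.
(1,0): S=115.0800. Δ = (V_up−V_dn)/(S_up−S_dn) = (4.3676−0.0000)/(154.2072−96.6672) = 0.0759. V = [p*·4.3676 + (1−p*)·0.0000]/1.1 = 2.0647. B = V − Δ·S = -6.6705.
(1,1): S=183.5800. Δ = (V_up−V_dn)/(S_up−S_dn) = (49.2630−4.3676)/(245.9972−154.2072) = 0.4891. V = [p*·49.2630 + (1−p*)·4.3676]/1.1 = 25.1938. B = V − Δ·S = -64.5969.
(0,0): S=137.0000. Δ = (V_up−V_dn)/(S_up−S_dn) = (25.1938−2.0647)/(183.5800−115.0800) = 0.3377. V = [p*·25.1938 + (1−p*)·2.0647]/1.1 = 12.8108. B = V − Δ·S = -33.4475.
Each (Δ,B) replicates both successor values, so the strategy is self-financing and V0 is arbitrage-free.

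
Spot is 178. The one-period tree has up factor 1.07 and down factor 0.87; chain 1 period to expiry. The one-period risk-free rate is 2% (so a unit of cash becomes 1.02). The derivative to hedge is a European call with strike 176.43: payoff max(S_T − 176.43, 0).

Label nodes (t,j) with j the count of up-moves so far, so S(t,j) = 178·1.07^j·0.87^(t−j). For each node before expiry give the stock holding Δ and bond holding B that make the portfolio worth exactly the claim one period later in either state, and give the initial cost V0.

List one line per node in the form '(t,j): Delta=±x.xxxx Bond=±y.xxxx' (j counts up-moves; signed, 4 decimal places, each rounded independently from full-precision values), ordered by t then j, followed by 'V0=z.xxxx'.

Since d<R<u, set p* = (R−d)/(u−d) = 0.7500; price each node as the discounted p*-expectation of its children.
At expiry t=1: V(1,0)=0.0000, V(1,1)=14.0300
Node (0,0) S=178.0000: V=(p*·14.0300+(1−p*)·0.0000)/1.02=10.3162; Δ=(14.0300−0.0000)/(190.4600−154.8600)=0.3941; B=V−Δ·S=-59.8338
Each (Δ,B) replicates both successor values, so the strategy is self-financing and V0 is arbitrage-free.

(0,0): Delta=0.3941 Bond=-59.8338
V0=10.3162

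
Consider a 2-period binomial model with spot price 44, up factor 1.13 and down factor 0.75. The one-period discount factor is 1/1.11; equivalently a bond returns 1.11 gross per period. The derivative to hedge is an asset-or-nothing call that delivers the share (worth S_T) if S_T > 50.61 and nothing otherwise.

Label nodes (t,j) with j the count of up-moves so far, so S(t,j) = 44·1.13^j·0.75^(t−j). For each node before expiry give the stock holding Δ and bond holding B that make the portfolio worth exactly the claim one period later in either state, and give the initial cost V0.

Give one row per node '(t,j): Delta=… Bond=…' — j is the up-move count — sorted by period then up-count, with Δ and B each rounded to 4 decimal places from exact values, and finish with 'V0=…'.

Since d<R<u, set p* = (R−d)/(u−d) = 0.9474; price each node as the discounted p*-expectation of its children.
Terminal payoffs: V(2,0)=0.0000, V(2,1)=0.0000, V(2,2)=56.1836
  t=1,j=0: stock 33.0000 → up 37.2900 (V=0.0000), down 24.7500 (V=0.0000). Price 0.0000; hedge Δ=0.0000, bond B=0.0000.
  t=1,j=1: stock 49.7200 → up 56.1836 (V=56.1836), down 37.2900 (V=0.0000). Price 47.9519; hedge Δ=2.9737, bond B=-99.8997.
  t=0,j=0: stock 44.0000 → up 49.7200 (V=47.9519), down 33.0000 (V=0.0000). Price 40.9262; hedge Δ=2.8679, bond B=-85.2629.
Root portfolio cost Δ·44+B reproduces V0=40.9262.

(0,0): Delta=2.8679 Bond=-85.2629
(1,0): Delta=0.0000 Bond=0.0000
(1,1): Delta=2.9737 Bond=-99.8997
V0=40.9262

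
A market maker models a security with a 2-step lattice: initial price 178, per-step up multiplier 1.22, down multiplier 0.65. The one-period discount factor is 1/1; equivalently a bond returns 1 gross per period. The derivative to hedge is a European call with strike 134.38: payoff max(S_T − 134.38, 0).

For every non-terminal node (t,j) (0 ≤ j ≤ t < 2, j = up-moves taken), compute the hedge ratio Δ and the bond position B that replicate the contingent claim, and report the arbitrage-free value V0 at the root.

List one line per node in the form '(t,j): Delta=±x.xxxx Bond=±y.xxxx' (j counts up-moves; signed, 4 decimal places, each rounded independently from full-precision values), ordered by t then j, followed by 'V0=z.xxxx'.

Under the risk-neutral measure, an up-move has probability p* = (R−d)/(u−d) = 0.6140 and values discount at R = 1.
Terminal payoffs: V(2,0)=0.0000, V(2,1)=6.7740, V(2,2)=130.5552
Node (1,0) S=115.7000: V=(p*·6.7740+(1−p*)·0.0000)/1=4.1595; Δ=(6.7740−0.0000)/(141.1540−75.2050)=0.1027; B=V−Δ·S=-7.7247
Node (1,1) S=217.1600: V=(p*·130.5552+(1−p*)·6.7740)/1=82.7800; Δ=(130.5552−6.7740)/(264.9352−141.1540)=1.0000; B=V−Δ·S=-134.3800
Node (0,0) S=178.0000: V=(p*·82.7800+(1−p*)·4.1595)/1=52.4352; Δ=(82.7800−4.1595)/(217.1600−115.7000)=0.7749; B=V−Δ·S=-85.4955
Self-financing check: at every node Δ·S+B equals the discounted successor values.

(0,0): Delta=0.7749 Bond=-85.4955
(1,0): Delta=0.1027 Bond=-7.7247
(1,1): Delta=1.0000 Bond=-134.3800
V0=52.4352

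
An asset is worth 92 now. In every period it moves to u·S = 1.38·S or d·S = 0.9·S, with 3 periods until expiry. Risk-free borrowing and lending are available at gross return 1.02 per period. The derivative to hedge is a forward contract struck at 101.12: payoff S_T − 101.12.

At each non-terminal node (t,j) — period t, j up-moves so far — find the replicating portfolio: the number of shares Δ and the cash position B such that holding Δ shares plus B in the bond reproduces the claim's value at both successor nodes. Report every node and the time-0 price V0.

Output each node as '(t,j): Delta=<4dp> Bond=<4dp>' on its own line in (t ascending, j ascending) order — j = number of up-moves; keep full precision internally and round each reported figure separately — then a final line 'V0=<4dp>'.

Risk-neutral probability p* = (R−d)/(u−d) = (1.02−0.9)/(1.38−0.9) = 0.2500.
Payoff layer (t=3): V(3,0)=-34.0520, V(3,1)=1.7176, V(3,2)=56.5643, V(3,3)=140.6626
Node (2,0) S=74.5200: V=(p*·1.7176+(1−p*)·-34.0520)/1.02=-24.6173; Δ=(1.7176−-34.0520)/(102.8376−67.0680)=1.0000; B=V−Δ·S=-99.1373
Node (2,1) S=114.2640: V=(p*·56.5643+(1−p*)·1.7176)/1.02=15.1267; Δ=(56.5643−1.7176)/(157.6843−102.8376)=1.0000; B=V−Δ·S=-99.1373
Node (2,2) S=175.2048: V=(p*·140.6626+(1−p*)·56.5643)/1.02=76.0675; Δ=(140.6626−56.5643)/(241.7826−157.6843)=1.0000; B=V−Δ·S=-99.1373
Node (1,0) S=82.8000: V=(p*·15.1267+(1−p*)·-24.6173)/1.02=-14.3934; Δ=(15.1267−-24.6173)/(114.2640−74.5200)=1.0000; B=V−Δ·S=-97.1934
Node (1,1) S=126.9600: V=(p*·76.0675+(1−p*)·15.1267)/1.02=29.7666; Δ=(76.0675−15.1267)/(175.2048−114.2640)=1.0000; B=V−Δ·S=-97.1934
Node (0,0) S=92.0000: V=(p*·29.7666+(1−p*)·-14.3934)/1.02=-3.2876; Δ=(29.7666−-14.3934)/(126.9600−82.8000)=1.0000; B=V−Δ·S=-95.2876
Each (Δ,B) replicates both successor values, so the strategy is self-financing and V0 is arbitrage-free.

(0,0): Delta=1.0000 Bond=-95.2876
(1,0): Delta=1.0000 Bond=-97.1934
(1,1): Delta=1.0000 Bond=-97.1934
(2,0): Delta=1.0000 Bond=-99.1373
(2,1): Delta=1.0000 Bond=-99.1373
(2,2): Delta=1.0000 Bond=-99.1373
V0=-3.2876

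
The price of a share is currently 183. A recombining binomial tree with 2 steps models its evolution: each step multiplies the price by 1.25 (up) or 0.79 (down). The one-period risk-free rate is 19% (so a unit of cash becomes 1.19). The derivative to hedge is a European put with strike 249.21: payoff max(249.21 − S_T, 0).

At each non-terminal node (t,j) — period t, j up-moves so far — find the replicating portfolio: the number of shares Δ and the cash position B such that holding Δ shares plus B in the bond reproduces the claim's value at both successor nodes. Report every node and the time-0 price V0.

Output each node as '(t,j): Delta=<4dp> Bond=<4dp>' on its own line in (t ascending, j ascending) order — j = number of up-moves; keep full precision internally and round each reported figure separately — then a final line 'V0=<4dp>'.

(0,0): Delta=-0.6812 Bond=137.2514
(1,0): Delta=-1.0000 Bond=209.4202
(1,1): Delta=-0.6510 Bond=156.4156
V0=12.5944

Risk-neutral probability p* = (R−d)/(u−d) = (1.19−0.79)/(1.25−0.79) = 0.8696.
Terminal payoffs: V(2,0)=134.9997, V(2,1)=68.4975, V(2,2)=0.0000
  t=1,j=0: stock 144.5700 → up 180.7125 (V=68.4975), down 114.2103 (V=134.9997). Price 64.8502; hedge Δ=-1.0000, bond B=209.4202.
  t=1,j=1: stock 228.7500 → up 285.9375 (V=0.0000), down 180.7125 (V=68.4975). Price 7.5079; hedge Δ=-0.6510, bond B=156.4156.
  t=0,j=0: stock 183.0000 → up 228.7500 (V=7.5079), down 144.5700 (V=64.8502). Price 12.5944; hedge Δ=-0.6812, bond B=137.2514.
Self-financing check: at every node Δ·S+B equals the discounted successor values.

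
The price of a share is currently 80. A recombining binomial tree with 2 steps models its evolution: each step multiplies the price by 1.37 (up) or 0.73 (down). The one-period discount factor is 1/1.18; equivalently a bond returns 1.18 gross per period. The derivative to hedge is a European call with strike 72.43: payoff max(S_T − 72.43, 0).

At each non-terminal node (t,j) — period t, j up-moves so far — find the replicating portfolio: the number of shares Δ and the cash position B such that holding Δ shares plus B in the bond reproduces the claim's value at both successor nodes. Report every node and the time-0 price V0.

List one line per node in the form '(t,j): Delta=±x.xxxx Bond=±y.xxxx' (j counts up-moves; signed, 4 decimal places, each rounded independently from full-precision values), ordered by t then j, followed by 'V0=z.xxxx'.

Risk-neutral probability p* = (R−d)/(u−d) = (1.18−0.73)/(1.37−0.73) = 0.7031.
Payoff layer (t=2): V(2,0)=0.0000, V(2,1)=7.5780, V(2,2)=77.7220
Node (1,0) S=58.4000: V=(p*·7.5780+(1−p*)·0.0000)/1.18=4.5155; Δ=(7.5780−0.0000)/(80.0080−42.6320)=0.2028; B=V−Δ·S=-7.3251
Node (1,1) S=109.6000: V=(p*·77.7220+(1−p*)·7.5780)/1.18=48.2186; Δ=(77.7220−7.5780)/(150.1520−80.0080)=1.0000; B=V−Δ·S=-61.3814
Node (0,0) S=80.0000: V=(p*·48.2186+(1−p*)·4.5155)/1.18=29.8680; Δ=(48.2186−4.5155)/(109.6000−58.4000)=0.8536; B=V−Δ·S=-38.4181
The time-0 hedge costs 29.8680, which is the no-arbitrage price.

(0,0): Delta=0.8536 Bond=-38.4181
(1,0): Delta=0.2028 Bond=-7.3251
(1,1): Delta=1.0000 Bond=-61.3814
V0=29.8680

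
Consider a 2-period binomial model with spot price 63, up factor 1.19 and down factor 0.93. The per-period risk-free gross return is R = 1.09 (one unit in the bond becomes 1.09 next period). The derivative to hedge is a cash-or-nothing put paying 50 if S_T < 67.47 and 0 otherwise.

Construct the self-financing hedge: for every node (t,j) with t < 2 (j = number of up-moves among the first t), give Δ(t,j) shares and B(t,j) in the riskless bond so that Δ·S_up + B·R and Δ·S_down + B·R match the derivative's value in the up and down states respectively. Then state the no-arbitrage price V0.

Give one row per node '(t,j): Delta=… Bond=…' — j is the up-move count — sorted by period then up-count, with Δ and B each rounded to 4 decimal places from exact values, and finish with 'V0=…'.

(0,0): Delta=-1.0771 Bond=74.0828
(1,0): Delta=-3.2823 Bond=209.9506
(1,1): Delta=0.0000 Bond=0.0000
V0=6.2254

No-arbitrage ⇒ martingale measure with p* = (R−d)/(u−d) = 0.6154.
Payoff layer (t=2): V(2,0)=50.0000, V(2,1)=0.0000, V(2,2)=0.0000
(1,0): S=58.5900. Δ = (V_up−V_dn)/(S_up−S_dn) = (0.0000−50.0000)/(69.7221−54.4887) = -3.2823. V = [p*·0.0000 + (1−p*)·50.0000]/1.09 = 17.6429. B = V − Δ·S = 209.9506.
(1,1): S=74.9700. Δ = (V_up−V_dn)/(S_up−S_dn) = (0.0000−0.0000)/(89.2143−69.7221) = 0.0000. V = [p*·0.0000 + (1−p*)·0.0000]/1.09 = 0.0000. B = V − Δ·S = 0.0000.
(0,0): S=63.0000. Δ = (V_up−V_dn)/(S_up−S_dn) = (0.0000−17.6429)/(74.9700−58.5900) = -1.0771. V = [p*·0.0000 + (1−p*)·17.6429]/1.09 = 6.2254. B = V − Δ·S = 74.0828.
The time-0 hedge costs 6.2254, which is the no-arbitrage price.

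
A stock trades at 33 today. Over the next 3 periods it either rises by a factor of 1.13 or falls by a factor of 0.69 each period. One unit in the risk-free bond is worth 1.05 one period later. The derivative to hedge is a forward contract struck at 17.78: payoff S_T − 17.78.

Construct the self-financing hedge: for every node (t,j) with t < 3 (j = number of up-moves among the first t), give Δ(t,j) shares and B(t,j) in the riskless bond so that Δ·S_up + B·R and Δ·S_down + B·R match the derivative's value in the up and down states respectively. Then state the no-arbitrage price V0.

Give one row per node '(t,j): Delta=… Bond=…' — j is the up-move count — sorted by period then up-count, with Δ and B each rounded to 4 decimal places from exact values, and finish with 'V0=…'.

Since d<R<u, set p* = (R−d)/(u−d) = 0.8182; price each node as the discounted p*-expectation of its children.
At expiry t=3: V(3,0)=-6.9392, V(3,1)=-0.0262, V(3,2)=11.2950, V(3,3)=29.8356
  t=2,j=0: stock 15.7113 → up 17.7538 (V=-0.0262), down 10.8408 (V=-6.9392). Price -1.2220; hedge Δ=1.0000, bond B=-16.9333.
  t=2,j=1: stock 25.7301 → up 29.0750 (V=11.2950), down 17.7538 (V=-0.0262). Price 8.7968; hedge Δ=1.0000, bond B=-16.9333.
  t=2,j=2: stock 42.1377 → up 47.6156 (V=29.8356), down 29.0750 (V=11.2950). Price 25.2044; hedge Δ=1.0000, bond B=-16.9333.
  t=1,j=0: stock 22.7700 → up 25.7301 (V=8.7968), down 15.7113 (V=-1.2220). Price 6.6430; hedge Δ=1.0000, bond B=-16.1270.
  t=1,j=1: stock 37.2900 → up 42.1377 (V=25.2044), down 25.7301 (V=8.7968). Price 21.1630; hedge Δ=1.0000, bond B=-16.1270.
  t=0,j=0: stock 33.0000 → up 37.2900 (V=21.1630), down 22.7700 (V=6.6430). Price 17.6410; hedge Δ=1.0000, bond B=-15.3590.
The time-0 hedge costs 17.6410, which is the no-arbitrage price.

(0,0): Delta=1.0000 Bond=-15.3590
(1,0): Delta=1.0000 Bond=-16.1270
(1,1): Delta=1.0000 Bond=-16.1270
(2,0): Delta=1.0000 Bond=-16.9333
(2,1): Delta=1.0000 Bond=-16.9333
(2,2): Delta=1.0000 Bond=-16.9333
V0=17.6410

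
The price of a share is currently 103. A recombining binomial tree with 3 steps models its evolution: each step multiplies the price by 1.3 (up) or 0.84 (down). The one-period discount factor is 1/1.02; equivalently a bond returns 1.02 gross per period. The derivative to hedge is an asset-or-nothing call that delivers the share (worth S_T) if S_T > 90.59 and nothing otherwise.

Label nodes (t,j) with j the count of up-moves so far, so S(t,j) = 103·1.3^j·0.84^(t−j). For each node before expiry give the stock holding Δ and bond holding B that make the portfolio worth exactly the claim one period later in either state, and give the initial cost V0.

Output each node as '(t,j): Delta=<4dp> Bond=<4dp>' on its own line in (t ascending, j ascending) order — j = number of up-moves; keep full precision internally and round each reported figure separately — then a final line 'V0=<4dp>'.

(0,0): Delta=1.4589 Bond=-60.2366
(1,0): Delta=1.9154 Bond=-100.9393
(1,1): Delta=1.0000 Bond=0.0000
(2,0): Delta=2.8261 Bond=-169.1455
(2,1): Delta=1.0000 Bond=0.0000
(2,2): Delta=1.0000 Bond=0.0000
V0=90.0260

No-arbitrage ⇒ martingale measure with p* = (R−d)/(u−d) = 0.3913.
At expiry t=3: V(3,0)=0.0000, V(3,1)=94.4798, V(3,2)=146.2188, V(3,3)=226.2910
Node (2,0) S=72.6768: V=(p*·94.4798+(1−p*)·0.0000)/1.02=36.2455; Δ=(94.4798−0.0000)/(94.4798−61.0485)=2.8261; B=V−Δ·S=-169.1455
Node (2,1) S=112.4760: V=(p*·146.2188+(1−p*)·94.4798)/1.02=112.4760; Δ=(146.2188−94.4798)/(146.2188−94.4798)=1.0000; B=V−Δ·S=0.0000
Node (2,2) S=174.0700: V=(p*·226.2910+(1−p*)·146.2188)/1.02=174.0700; Δ=(226.2910−146.2188)/(226.2910−146.2188)=1.0000; B=V−Δ·S=0.0000
Node (1,0) S=86.5200: V=(p*·112.4760+(1−p*)·36.2455)/1.02=64.7792; Δ=(112.4760−36.2455)/(112.4760−72.6768)=1.9154; B=V−Δ·S=-100.9393
Node (1,1) S=133.9000: V=(p*·174.0700+(1−p*)·112.4760)/1.02=133.9000; Δ=(174.0700−112.4760)/(174.0700−112.4760)=1.0000; B=V−Δ·S=0.0000
Node (0,0) S=103.0000: V=(p*·133.9000+(1−p*)·64.7792)/1.02=90.0260; Δ=(133.9000−64.7792)/(133.9000−86.5200)=1.4589; B=V−Δ·S=-60.2366
Each (Δ,B) replicates both successor values, so the strategy is self-financing and V0 is arbitrage-free.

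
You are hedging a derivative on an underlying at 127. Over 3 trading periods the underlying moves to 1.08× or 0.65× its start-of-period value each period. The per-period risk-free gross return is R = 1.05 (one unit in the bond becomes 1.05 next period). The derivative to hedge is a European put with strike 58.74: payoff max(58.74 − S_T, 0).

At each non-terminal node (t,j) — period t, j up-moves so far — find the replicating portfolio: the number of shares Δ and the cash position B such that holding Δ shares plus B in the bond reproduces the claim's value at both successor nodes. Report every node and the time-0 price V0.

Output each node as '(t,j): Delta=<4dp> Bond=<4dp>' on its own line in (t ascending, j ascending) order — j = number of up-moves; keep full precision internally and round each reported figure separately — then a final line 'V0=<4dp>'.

Since d<R<u, set p* = (R−d)/(u−d) = 0.9302; price each node as the discounted p*-expectation of its children.
Terminal payoffs: V(3,0)=23.8626, V(3,1)=0.7899, V(3,2)=0.0000, V(3,3)=0.0000
  t=2,j=0: stock 53.6575 → up 57.9501 (V=0.7899), down 34.8774 (V=23.8626). Price 2.2854; hedge Δ=-1.0000, bond B=55.9429.
  t=2,j=1: stock 89.1540 → up 96.2863 (V=0.0000), down 57.9501 (V=0.7899). Price 0.0525; hedge Δ=-0.0206, bond B=1.8895.
  t=2,j=2: stock 148.1328 → up 159.9834 (V=0.0000), down 96.2863 (V=0.0000). Price 0.0000; hedge Δ=0.0000, bond B=0.0000.
  t=1,j=0: stock 82.5500 → up 89.1540 (V=0.0525), down 53.6575 (V=2.2854). Price 0.1983; hedge Δ=-0.0629, bond B=5.3911.
  t=1,j=1: stock 137.1600 → up 148.1328 (V=0.0000), down 89.1540 (V=0.0525). Price 0.0035; hedge Δ=-0.0009, bond B=0.1255.
  t=0,j=0: stock 127.0000 → up 137.1600 (V=0.0035), down 82.5500 (V=0.1983). Price 0.0163; hedge Δ=-0.0036, bond B=0.4694.
The time-0 hedge costs 0.0163, which is the no-arbitrage price.

(0,0): Delta=-0.0036 Bond=0.4694
(1,0): Delta=-0.0629 Bond=5.3911
(1,1): Delta=-0.0009 Bond=0.1255
(2,0): Delta=-1.0000 Bond=55.9429
(2,1): Delta=-0.0206 Bond=1.8895
(2,2): Delta=0.0000 Bond=0.0000
V0=0.0163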